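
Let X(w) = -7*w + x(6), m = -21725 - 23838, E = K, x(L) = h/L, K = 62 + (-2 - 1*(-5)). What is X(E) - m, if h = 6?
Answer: 45109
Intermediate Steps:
K = 65 (K = 62 + (-2 + 5) = 62 + 3 = 65)
x(L) = 6/L
E = 65
m = -45563
X(w) = 1 - 7*w (X(w) = -7*w + 6/6 = -7*w + 6*(1/6) = -7*w + 1 = 1 - 7*w)
X(E) - m = (1 - 7*65) - 1*(-45563) = (1 - 455) + 45563 = -454 + 45563 = 45109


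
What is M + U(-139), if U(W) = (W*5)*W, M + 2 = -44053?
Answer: 52550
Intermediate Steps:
M = -44055 (M = -2 - 44053 = -44055)
U(W) = 5*W² (U(W) = (5*W)*W = 5*W²)
M + U(-139) = -44055 + 5*(-139)² = -44055 + 5*19321 = -44055 + 96605 = 52550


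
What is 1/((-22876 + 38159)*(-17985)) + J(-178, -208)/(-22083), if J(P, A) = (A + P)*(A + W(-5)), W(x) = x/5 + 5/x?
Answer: -436873275733/119016438915 ≈ -3.6707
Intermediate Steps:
W(x) = 5/x + x/5 (W(x) = x*(1/5) + 5/x = x/5 + 5/x = 5/x + x/5)
J(P, A) = (-2 + A)*(A + P) (J(P, A) = (A + P)*(A + (5/(-5) + (1/5)*(-5))) = (A + P)*(A + (5*(-1/5) - 1)) = (A + P)*(A + (-1 - 1)) = (A + P)*(A - 2) = (A + P)*(-2 + A) = (-2 + A)*(A + P))
1/((-22876 + 38159)*(-17985)) + J(-178, -208)/(-22083) = 1/((-22876 + 38159)*(-17985)) + ((-208)**2 - 2*(-208) - 2*(-178) - 208*(-178))/(-22083) = -1/17985/15283 + (43264 + 416 + 356 + 37024)*(-1/22083) = (1/15283)*(-1/17985) + 81060*(-1/22083) = -1/274864755 - 27020/7361 = -436873275733/119016438915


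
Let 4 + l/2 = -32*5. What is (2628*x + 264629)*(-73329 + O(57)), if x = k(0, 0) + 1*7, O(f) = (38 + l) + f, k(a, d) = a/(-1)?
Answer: -20819885050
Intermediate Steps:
k(a, d) = -a (k(a, d) = a*(-1) = -a)
l = -328 (l = -8 + 2*(-32*5) = -8 + 2*(-160) = -8 - 320 = -328)
O(f) = -290 + f (O(f) = (38 - 328) + f = -290 + f)
x = 7 (x = -1*0 + 1*7 = 0 + 7 = 7)
(2628*x + 264629)*(-73329 + O(57)) = (2628*7 + 264629)*(-73329 + (-290 + 57)) = (18396 + 264629)*(-73329 - 233) = 283025*(-73562) = -20819885050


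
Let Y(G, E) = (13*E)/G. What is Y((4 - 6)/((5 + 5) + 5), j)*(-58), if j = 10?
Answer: 56550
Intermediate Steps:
Y(G, E) = 13*E/G
Y((4 - 6)/((5 + 5) + 5), j)*(-58) = (13*10/((4 - 6)/((5 + 5) + 5)))*(-58) = (13*10/(-2/(10 + 5)))*(-58) = (13*10/(-2/15))*(-58) = (13*10*(-15/2))*(-58) = -975*(-58) = 56550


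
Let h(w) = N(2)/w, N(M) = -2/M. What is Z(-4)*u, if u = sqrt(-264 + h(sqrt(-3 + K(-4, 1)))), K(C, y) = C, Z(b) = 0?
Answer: 0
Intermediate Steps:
h(w) = -1/w (h(w) = (-2/2)/w = (-2*1/2)/w = -1/w)
u = sqrt(-264 + I*sqrt(7)/7) (u = sqrt(-264 - 1/(sqrt(-3 - 4))) = sqrt(-264 - 1/(sqrt(-7))) = sqrt(-264 - 1/(I*sqrt(7))) = sqrt(-264 - (-1)*I*sqrt(7)/7) = sqrt(-264 + I*sqrt(7)/7) ≈ 0.0116 + 16.248*I)
Z(-4)*u = 0*(sqrt(-12936 + 7*I*sqrt(7))/7) = 0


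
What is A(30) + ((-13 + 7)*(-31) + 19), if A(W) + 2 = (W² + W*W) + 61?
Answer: 2064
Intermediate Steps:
A(W) = 59 + 2*W² (A(W) = -2 + ((W² + W*W) + 61) = -2 + ((W² + W²) + 61) = -2 + (2*W² + 61) = -2 + (61 + 2*W²) = 59 + 2*W²)
A(30) + ((-13 + 7)*(-31) + 19) = (59 + 2*30²) + ((-13 + 7)*(-31) + 19) = (59 + 2*900) + (-6*(-31) + 19) = (59 + 1800) + (186 + 19) = 1859 + 205 = 2064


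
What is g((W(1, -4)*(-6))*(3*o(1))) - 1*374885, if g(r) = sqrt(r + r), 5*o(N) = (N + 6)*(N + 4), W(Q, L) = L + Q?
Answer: -374885 + 6*sqrt(21) ≈ -3.7486e+5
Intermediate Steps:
o(N) = (4 + N)*(6 + N)/5 (o(N) = ((N + 6)*(N + 4))/5 = ((6 + N)*(4 + N))/5 = ((4 + N)*(6 + N))/5 = (4 + N)*(6 + N)/5)
g(r) = sqrt(2)*sqrt(r) (g(r) = sqrt(2*r) = sqrt(2)*sqrt(r))
g((W(1, -4)*(-6))*(3*o(1))) - 1*374885 = sqrt(2)*sqrt(((-4 + 1)*(-6))*(3*(24/5 + 2*1 + (1/5)*1**2))) - 1*374885 = sqrt(2)*sqrt((-3*(-6))*(3*(24/5 + 2 + (1/5)*1))) - 374885 = sqrt(2)*sqrt(18*(3*(24/5 + 2 + 1/5))) - 374885 = sqrt(2)*sqrt(18*(3*7)) - 374885 = sqrt(2)*sqrt(18*21) - 374885 = sqrt(2)*sqrt(378) - 374885 = sqrt(2)*(3*sqrt(42)) - 374885 = 6*sqrt(21) - 374885 = -374885 + 6*sqrt(21)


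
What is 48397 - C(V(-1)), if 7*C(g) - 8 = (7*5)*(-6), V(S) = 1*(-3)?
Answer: 338981/7 ≈ 48426.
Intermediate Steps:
V(S) = -3
C(g) = -202/7 (C(g) = 8/7 + ((7*5)*(-6))/7 = 8/7 + (35*(-6))/7 = 8/7 + (1/7)*(-210) = 8/7 - 30 = -202/7)
48397 - C(V(-1)) = 48397 - 1*(-202/7) = 48397 + 202/7 = 338981/7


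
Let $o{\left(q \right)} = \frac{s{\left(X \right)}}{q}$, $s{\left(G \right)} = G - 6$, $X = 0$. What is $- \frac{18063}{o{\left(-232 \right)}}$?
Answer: $-698436$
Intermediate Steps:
$s{\left(G \right)} = -6 + G$ ($s{\left(G \right)} = G - 6 = -6 + G$)
$o{\left(q \right)} = - \frac{6}{q}$ ($o{\left(q \right)} = \frac{-6 + 0}{q} = - \frac{6}{q}$)
$- \frac{18063}{o{\left(-232 \right)}} = - \frac{18063}{\left(-6\right) \frac{1}{-232}} = - \frac{18063}{\left(-6\right) \left(- \frac{1}{232}\right)} = - \frac{18063}{\frac{3}{116}} = \left(-18063\right) \frac{116}{3} = -698436$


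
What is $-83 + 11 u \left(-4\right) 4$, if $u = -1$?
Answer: $93$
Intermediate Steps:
$-83 + 11 u \left(-4\right) 4 = -83 + 11 \left(-1\right) \left(-4\right) 4 = -83 + 11 \cdot 4 \cdot 4 = -83 + 11 \cdot 16 = -83 + 176 = 93$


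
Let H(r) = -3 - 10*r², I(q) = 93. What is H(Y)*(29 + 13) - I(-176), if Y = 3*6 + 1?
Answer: -151839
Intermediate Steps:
Y = 19 (Y = 18 + 1 = 19)
H(r) = -3 - 10*r²
H(Y)*(29 + 13) - I(-176) = (-3 - 10*19²)*(29 + 13) - 1*93 = (-3 - 10*361)*42 - 93 = (-3 - 3610)*42 - 93 = -3613*42 - 93 = -151746 - 93 = -151839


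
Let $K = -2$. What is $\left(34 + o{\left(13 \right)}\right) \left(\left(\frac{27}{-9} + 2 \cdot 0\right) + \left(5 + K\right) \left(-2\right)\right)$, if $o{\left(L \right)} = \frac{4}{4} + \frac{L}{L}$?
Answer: $-324$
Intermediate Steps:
$o{\left(L \right)} = 2$ ($o{\left(L \right)} = 4 \cdot \frac{1}{4} + 1 = 1 + 1 = 2$)
$\left(34 + o{\left(13 \right)}\right) \left(\left(\frac{27}{-9} + 2 \cdot 0\right) + \left(5 + K\right) \left(-2\right)\right) = \left(34 + 2\right) \left(\left(\frac{27}{-9} + 2 \cdot 0\right) + \left(5 - 2\right) \left(-2\right)\right) = 36 \left(\left(27 \left(- \frac{1}{9}\right) + 0\right) + 3 \left(-2\right)\right) = 36 \left(\left(-3 + 0\right) - 6\right) = 36 \left(-3 - 6\right) = 36 \left(-9\right) = -324$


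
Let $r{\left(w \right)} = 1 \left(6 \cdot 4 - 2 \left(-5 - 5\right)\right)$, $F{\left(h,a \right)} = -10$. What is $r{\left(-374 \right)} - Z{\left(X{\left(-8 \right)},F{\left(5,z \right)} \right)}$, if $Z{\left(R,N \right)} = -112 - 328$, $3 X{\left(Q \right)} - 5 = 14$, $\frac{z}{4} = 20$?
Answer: $484$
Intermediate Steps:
$z = 80$ ($z = 4 \cdot 20 = 80$)
$X{\left(Q \right)} = \frac{19}{3}$ ($X{\left(Q \right)} = \frac{5}{3} + \frac{1}{3} \cdot 14 = \frac{5}{3} + \frac{14}{3} = \frac{19}{3}$)
$Z{\left(R,N \right)} = -440$ ($Z{\left(R,N \right)} = -112 - 328 = -440$)
$r{\left(w \right)} = 44$ ($r{\left(w \right)} = 1 \left(24 - -20\right) = 1 \left(24 + 20\right) = 1 \cdot 44 = 44$)
$r{\left(-374 \right)} - Z{\left(X{\left(-8 \right)},F{\left(5,z \right)} \right)} = 44 - -440 = 44 + 440 = 484$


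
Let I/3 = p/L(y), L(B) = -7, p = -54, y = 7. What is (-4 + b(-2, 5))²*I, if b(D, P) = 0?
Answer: 2592/7 ≈ 370.29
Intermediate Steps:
I = 162/7 (I = 3*(-54/(-7)) = 3*(-54*(-⅐)) = 3*(54/7) = 162/7 ≈ 23.143)
(-4 + b(-2, 5))²*I = (-4 + 0)²*(162/7) = (-4)²*(162/7) = 16*(162/7) = 2592/7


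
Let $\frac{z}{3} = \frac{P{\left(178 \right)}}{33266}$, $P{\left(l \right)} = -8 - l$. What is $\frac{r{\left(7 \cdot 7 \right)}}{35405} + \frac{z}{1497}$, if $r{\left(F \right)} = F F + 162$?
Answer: $\frac{21269266456}{293856791135} \approx 0.07238$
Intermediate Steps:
$r{\left(F \right)} = 162 + F^{2}$ ($r{\left(F \right)} = F^{2} + 162 = 162 + F^{2}$)
$z = - \frac{279}{16633}$ ($z = 3 \frac{-8 - 178}{33266} = 3 \left(-8 - 178\right) \frac{1}{33266} = 3 \left(\left(-186\right) \frac{1}{33266}\right) = 3 \left(- \frac{93}{16633}\right) = - \frac{279}{16633} \approx -0.016774$)
$\frac{r{\left(7 \cdot 7 \right)}}{35405} + \frac{z}{1497} = \frac{162 + \left(7 \cdot 7\right)^{2}}{35405} - \frac{279}{16633 \cdot 1497} = \left(162 + 49^{2}\right) \frac{1}{35405} - \frac{93}{8299867} = \left(162 + 2401\right) \frac{1}{35405} - \frac{93}{8299867} = 2563 \cdot \frac{1}{35405} - \frac{93}{8299867} = \frac{2563}{35405} - \frac{93}{8299867} = \frac{21269266456}{293856791135}$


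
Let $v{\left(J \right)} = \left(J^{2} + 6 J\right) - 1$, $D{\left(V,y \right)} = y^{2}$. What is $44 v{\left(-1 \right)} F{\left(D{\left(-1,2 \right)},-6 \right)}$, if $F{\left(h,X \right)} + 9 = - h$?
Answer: $3432$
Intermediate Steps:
$v{\left(J \right)} = -1 + J^{2} + 6 J$
$F{\left(h,X \right)} = -9 - h$
$44 v{\left(-1 \right)} F{\left(D{\left(-1,2 \right)},-6 \right)} = 44 \left(-1 + \left(-1\right)^{2} + 6 \left(-1\right)\right) \left(-9 - 2^{2}\right) = 44 \left(-1 + 1 - 6\right) \left(-9 - 4\right) = 44 \left(-6\right) \left(-9 - 4\right) = \left(-264\right) \left(-13\right) = 3432$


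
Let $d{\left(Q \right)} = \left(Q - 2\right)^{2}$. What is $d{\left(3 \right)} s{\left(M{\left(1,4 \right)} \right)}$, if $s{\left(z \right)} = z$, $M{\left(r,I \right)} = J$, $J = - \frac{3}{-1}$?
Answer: $3$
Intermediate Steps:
$J = 3$ ($J = \left(-3\right) \left(-1\right) = 3$)
$M{\left(r,I \right)} = 3$
$d{\left(Q \right)} = \left(-2 + Q\right)^{2}$
$d{\left(3 \right)} s{\left(M{\left(1,4 \right)} \right)} = \left(-2 + 3\right)^{2} \cdot 3 = 1^{2} \cdot 3 = 1 \cdot 3 = 3$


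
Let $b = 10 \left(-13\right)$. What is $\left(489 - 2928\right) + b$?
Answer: $-2569$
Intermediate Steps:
$b = -130$
$\left(489 - 2928\right) + b = \left(489 - 2928\right) - 130 = -2439 - 130 = -2569$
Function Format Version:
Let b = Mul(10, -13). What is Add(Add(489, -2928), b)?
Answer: -2569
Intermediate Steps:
b = -130
Add(Add(489, -2928), b) = Add(Add(489, -2928), -130) = Add(-2439, -130) = -2569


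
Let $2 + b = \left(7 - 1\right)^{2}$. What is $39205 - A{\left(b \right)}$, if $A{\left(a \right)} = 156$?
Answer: $39049$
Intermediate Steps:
$b = 34$ ($b = -2 + \left(7 - 1\right)^{2} = -2 + 6^{2} = -2 + 36 = 34$)
$39205 - A{\left(b \right)} = 39205 - 156 = 39049$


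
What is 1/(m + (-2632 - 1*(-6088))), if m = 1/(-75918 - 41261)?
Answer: 117179/404970623 ≈ 0.00028935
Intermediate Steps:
m = -1/117179 (m = 1/(-117179) = -1/117179 ≈ -8.5340e-6)
1/(m + (-2632 - 1*(-6088))) = 1/(-1/117179 + (-2632 - 1*(-6088))) = 1/(-1/117179 + (-2632 + 6088)) = 1/(-1/117179 + 3456) = 1/(404970623/117179) = 117179/404970623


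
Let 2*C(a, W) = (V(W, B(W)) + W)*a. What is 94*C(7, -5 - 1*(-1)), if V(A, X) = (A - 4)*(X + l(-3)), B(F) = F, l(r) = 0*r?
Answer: 9212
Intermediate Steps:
l(r) = 0
V(A, X) = X*(-4 + A) (V(A, X) = (A - 4)*(X + 0) = (-4 + A)*X = X*(-4 + A))
C(a, W) = a*(W + W*(-4 + W))/2 (C(a, W) = ((W*(-4 + W) + W)*a)/2 = ((W + W*(-4 + W))*a)/2 = (a*(W + W*(-4 + W)))/2 = a*(W + W*(-4 + W))/2)
94*C(7, -5 - 1*(-1)) = 94*((1/2)*(-5 - 1*(-1))*7*(-3 + (-5 - 1*(-1)))) = 94*((1/2)*(-5 + 1)*7*(-3 + (-5 + 1))) = 94*((1/2)*(-4)*7*(-3 - 4)) = 94*((1/2)*(-4)*7*(-7)) = 94*98 = 9212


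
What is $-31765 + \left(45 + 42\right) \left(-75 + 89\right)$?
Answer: $-30547$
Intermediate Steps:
$-31765 + \left(45 + 42\right) \left(-75 + 89\right) = -31765 + 87 \cdot 14 = -31765 + 1218 = -30547$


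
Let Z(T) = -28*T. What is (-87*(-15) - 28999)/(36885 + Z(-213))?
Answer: -27694/42849 ≈ -0.64632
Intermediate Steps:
(-87*(-15) - 28999)/(36885 + Z(-213)) = (-87*(-15) - 28999)/(36885 - 28*(-213)) = (1305 - 28999)/(36885 + 5964) = -27694/42849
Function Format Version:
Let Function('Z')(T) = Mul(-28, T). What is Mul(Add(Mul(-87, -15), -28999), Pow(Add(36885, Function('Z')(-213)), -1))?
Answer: Rational(-27694, 42849) ≈ -0.64632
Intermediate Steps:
Mul(Add(Mul(-87, -15), -28999), Pow(Add(36885, Function('Z')(-213)), -1)) = Mul(Add(Mul(-87, -15), -28999), Pow(Add(36885, Mul(-28, -213)), -1)) = Mul(Add(1305, -28999), Pow(Add(36885, 5964), -1)) = Mul(-27694, Pow(42849, -1)) = Mul(-27694, Rational(1, 42849)) = Rational(-27694, 42849)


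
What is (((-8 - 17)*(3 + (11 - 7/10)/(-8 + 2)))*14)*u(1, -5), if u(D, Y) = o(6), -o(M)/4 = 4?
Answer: 21560/3 ≈ 7186.7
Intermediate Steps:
o(M) = -16 (o(M) = -4*4 = -16)
u(D, Y) = -16
(((-8 - 17)*(3 + (11 - 7/10)/(-8 + 2)))*14)*u(1, -5) = (((-8 - 17)*(3 + (11 - 7/10)/(-8 + 2)))*14)*(-16) = (-25*(3 + (11 - 7*1/10)/(-6))*14)*(-16) = (-25*(3 + (11 - 7/10)*(-1/6))*14)*(-16) = (-25*(3 + (103/10)*(-1/6))*14)*(-16) = (-25*(3 - 103/60)*14)*(-16) = (-25*77/60*14)*(-16) = -385/12*14*(-16) = -2695/6*(-16) = 21560/3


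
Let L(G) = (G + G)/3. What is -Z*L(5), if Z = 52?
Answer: -520/3 ≈ -173.33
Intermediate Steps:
L(G) = 2*G/3 (L(G) = (2*G)*(1/3) = 2*G/3)
-Z*L(5) = -52*(2/3)*5 = -52*10/3 = -1*520/3 = -520/3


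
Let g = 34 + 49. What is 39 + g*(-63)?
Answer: -5190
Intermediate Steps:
g = 83
39 + g*(-63) = 39 + 83*(-63) = 39 - 5229 = -5190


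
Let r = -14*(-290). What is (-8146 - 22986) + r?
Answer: -27072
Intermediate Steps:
r = 4060
(-8146 - 22986) + r = (-8146 - 22986) + 4060 = -31132 + 4060 = -27072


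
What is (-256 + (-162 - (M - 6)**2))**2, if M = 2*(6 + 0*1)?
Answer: 206116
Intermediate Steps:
M = 12 (M = 2*(6 + 0) = 2*6 = 12)
(-256 + (-162 - (M - 6)**2))**2 = (-256 + (-162 - (12 - 6)**2))**2 = (-256 + (-162 - 1*6**2))**2 = (-256 + (-162 - 1*36))**2 = (-256 + (-162 - 36))**2 = (-256 - 198)**2 = (-454)**2 = 206116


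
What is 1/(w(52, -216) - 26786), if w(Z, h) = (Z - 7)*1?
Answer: -1/26741 ≈ -3.7396e-5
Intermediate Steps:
w(Z, h) = -7 + Z (w(Z, h) = (-7 + Z)*1 = -7 + Z)
1/(w(52, -216) - 26786) = 1/((-7 + 52) - 26786) = 1/(45 - 26786) = 1/(-26741) = -1/26741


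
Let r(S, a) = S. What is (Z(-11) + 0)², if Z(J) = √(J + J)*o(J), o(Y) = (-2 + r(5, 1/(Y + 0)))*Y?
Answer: -23958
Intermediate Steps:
o(Y) = 3*Y (o(Y) = (-2 + 5)*Y = 3*Y)
Z(J) = 3*√2*J^(3/2) (Z(J) = √(J + J)*(3*J) = √(2*J)*(3*J) = (√2*√J)*(3*J) = 3*√2*J^(3/2))
(Z(-11) + 0)² = (3*√2*(-11)^(3/2) + 0)² = (3*√2*(-11*I*√11) + 0)² = (-33*I*√22 + 0)² = (-33*I*√22)² = -23958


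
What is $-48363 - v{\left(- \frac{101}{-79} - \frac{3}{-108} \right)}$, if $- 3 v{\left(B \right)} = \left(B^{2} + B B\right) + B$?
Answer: $- \frac{586745206997}{12132504} \approx -48361.0$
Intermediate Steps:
$v{\left(B \right)} = - \frac{2 B^{2}}{3} - \frac{B}{3}$ ($v{\left(B \right)} = - \frac{\left(B^{2} + B B\right) + B}{3} = - \frac{\left(B^{2} + B^{2}\right) + B}{3} = - \frac{2 B^{2} + B}{3} = - \frac{B + 2 B^{2}}{3} = - \frac{2 B^{2}}{3} - \frac{B}{3}$)
$-48363 - v{\left(- \frac{101}{-79} - \frac{3}{-108} \right)} = -48363 - - \frac{\left(- \frac{101}{-79} - \frac{3}{-108}\right) \left(1 + 2 \left(- \frac{101}{-79} - \frac{3}{-108}\right)\right)}{3} = -48363 - - \frac{\left(\left(-101\right) \left(- \frac{1}{79}\right) - - \frac{1}{36}\right) \left(1 + 2 \left(\left(-101\right) \left(- \frac{1}{79}\right) - - \frac{1}{36}\right)\right)}{3} = -48363 - - \frac{\left(\frac{101}{79} + \frac{1}{36}\right) \left(1 + 2 \left(\frac{101}{79} + \frac{1}{36}\right)\right)}{3} = -48363 - \left(- \frac{1}{3}\right) \frac{3715}{2844} \left(1 + 2 \cdot \frac{3715}{2844}\right) = -48363 - \left(- \frac{1}{3}\right) \frac{3715}{2844} \left(1 + \frac{3715}{1422}\right) = -48363 - \left(- \frac{1}{3}\right) \frac{3715}{2844} \cdot \frac{5137}{1422} = -48363 - - \frac{19083955}{12132504} = -48363 + \frac{19083955}{12132504} = - \frac{586745206997}{12132504}$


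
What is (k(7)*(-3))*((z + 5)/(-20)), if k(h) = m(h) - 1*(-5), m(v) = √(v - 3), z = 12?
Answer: 357/20 ≈ 17.850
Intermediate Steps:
m(v) = √(-3 + v)
k(h) = 5 + √(-3 + h) (k(h) = √(-3 + h) - 1*(-5) = √(-3 + h) + 5 = 5 + √(-3 + h))
(k(7)*(-3))*((z + 5)/(-20)) = ((5 + √(-3 + 7))*(-3))*((12 + 5)/(-20)) = ((5 + √4)*(-3))*(17*(-1/20)) = ((5 + 2)*(-3))*(-17/20) = (7*(-3))*(-17/20) = -21*(-17/20) = 357/20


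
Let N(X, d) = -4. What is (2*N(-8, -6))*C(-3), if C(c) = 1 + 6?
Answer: -56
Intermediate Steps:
C(c) = 7
(2*N(-8, -6))*C(-3) = (2*(-4))*7 = -8*7 = -56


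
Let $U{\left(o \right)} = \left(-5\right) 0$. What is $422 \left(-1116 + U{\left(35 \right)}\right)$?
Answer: $-470952$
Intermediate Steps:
$U{\left(o \right)} = 0$
$422 \left(-1116 + U{\left(35 \right)}\right) = 422 \left(-1116 + 0\right) = 422 \left(-1116\right) = -470952$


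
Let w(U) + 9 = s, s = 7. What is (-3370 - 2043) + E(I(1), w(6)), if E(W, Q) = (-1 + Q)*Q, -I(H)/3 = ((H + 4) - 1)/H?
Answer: -5407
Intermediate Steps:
w(U) = -2 (w(U) = -9 + 7 = -2)
I(H) = -3*(3 + H)/H (I(H) = -3*((H + 4) - 1)/H = -3*((4 + H) - 1)/H = -3*(3 + H)/H)
E(W, Q) = Q*(-1 + Q)
(-3370 - 2043) + E(I(1), w(6)) = (-3370 - 2043) - 2*(-1 - 2) = -5413 - 2*(-3) = -5413 + 6 = -5407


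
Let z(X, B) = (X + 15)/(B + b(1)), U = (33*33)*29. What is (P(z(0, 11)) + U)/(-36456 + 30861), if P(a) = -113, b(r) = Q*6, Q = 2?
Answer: -31468/5595 ≈ -5.6243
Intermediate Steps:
b(r) = 12 (b(r) = 2*6 = 12)
U = 31581 (U = 1089*29 = 31581)
z(X, B) = (15 + X)/(12 + B) (z(X, B) = (X + 15)/(B + 12) = (15 + X)/(12 + B))
(P(z(0, 11)) + U)/(-36456 + 30861) = (-113 + 31581)/(-36456 + 30861) = 31468/(-5595) = 31468*(-1/5595) = -31468/5595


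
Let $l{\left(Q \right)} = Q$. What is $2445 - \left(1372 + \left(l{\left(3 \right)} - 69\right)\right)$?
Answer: $1139$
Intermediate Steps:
$2445 - \left(1372 + \left(l{\left(3 \right)} - 69\right)\right) = 2445 - \left(1372 + \left(3 - 69\right)\right) = 2445 - \left(1372 - 66\right) = 2445 - 1306 = 1139$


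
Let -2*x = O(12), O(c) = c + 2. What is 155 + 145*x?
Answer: -860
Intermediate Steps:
O(c) = 2 + c
x = -7 (x = -(2 + 12)/2 = -½*14 = -7)
155 + 145*x = 155 + 145*(-7) = 155 - 1015 = -860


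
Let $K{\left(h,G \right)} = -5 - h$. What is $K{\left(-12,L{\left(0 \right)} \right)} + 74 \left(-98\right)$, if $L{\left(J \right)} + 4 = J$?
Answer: $-7245$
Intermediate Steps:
$L{\left(J \right)} = -4 + J$
$K{\left(-12,L{\left(0 \right)} \right)} + 74 \left(-98\right) = \left(-5 - -12\right) + 74 \left(-98\right) = \left(-5 + 12\right) - 7252 = 7 - 7252 = -7245$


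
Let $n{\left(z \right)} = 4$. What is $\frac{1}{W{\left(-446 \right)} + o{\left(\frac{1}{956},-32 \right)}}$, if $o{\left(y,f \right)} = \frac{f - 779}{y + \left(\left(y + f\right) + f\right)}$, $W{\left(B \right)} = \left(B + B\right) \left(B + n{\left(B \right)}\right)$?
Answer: $\frac{30591}{12061317682} \approx 2.5363 \cdot 10^{-6}$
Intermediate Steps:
$W{\left(B \right)} = 2 B \left(4 + B\right)$ ($W{\left(B \right)} = \left(B + B\right) \left(B + 4\right) = 2 B \left(4 + B\right)$)
$o{\left(y,f \right)} = \frac{-779 + f}{2 f + 2 y}$ ($o{\left(y,f \right)} = \frac{-779 + f}{y + \left(\left(f + y\right) + f\right)} = \frac{-779 + f}{y + \left(y + 2 f\right)} = \frac{-779 + f}{2 f + 2 y}$)
$\frac{1}{W{\left(-446 \right)} + o{\left(\frac{1}{956},-32 \right)}} = \frac{1}{2 \left(-446\right) \left(4 - 446\right) + \frac{-779 - 32}{2 \left(-32 + \frac{1}{956}\right)}} = \frac{1}{2 \left(-446\right) \left(-442\right) + \frac{1}{2} \frac{1}{-32 + \frac{1}{956}} \left(-811\right)} = \frac{1}{394264 + \frac{1}{2} \frac{1}{- \frac{30591}{956}} \left(-811\right)} = \frac{1}{394264 + \frac{1}{2} \left(- \frac{956}{30591}\right) \left(-811\right)} = \frac{1}{394264 + \frac{387658}{30591}} = \frac{1}{\frac{12061317682}{30591}} = \frac{30591}{12061317682}$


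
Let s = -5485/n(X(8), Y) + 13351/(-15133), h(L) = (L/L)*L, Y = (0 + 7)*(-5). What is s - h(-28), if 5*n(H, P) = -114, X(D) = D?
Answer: 461805047/1725162 ≈ 267.69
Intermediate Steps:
Y = -35 (Y = 7*(-5) = -35)
n(H, P) = -114/5 (n(H, P) = (1/5)*(-114) = -114/5)
h(L) = L (h(L) = 1*L = L)
s = 413500511/1725162 (s = -5485/(-114/5) + 13351/(-15133) = -5485*(-5/114) + 13351*(-1/15133) = 27425/114 - 13351/15133 = 413500511/1725162 ≈ 239.69)
s - h(-28) = 413500511/1725162 - 1*(-28) = 413500511/1725162 + 28 = 461805047/1725162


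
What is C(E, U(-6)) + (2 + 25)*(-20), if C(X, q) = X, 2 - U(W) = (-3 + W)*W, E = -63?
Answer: -603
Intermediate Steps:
U(W) = 2 - W*(-3 + W) (U(W) = 2 - (-3 + W)*W = 2 - W*(-3 + W))
C(E, U(-6)) + (2 + 25)*(-20) = -63 + (2 + 25)*(-20) = -63 + 27*(-20) = -63 - 540 = -603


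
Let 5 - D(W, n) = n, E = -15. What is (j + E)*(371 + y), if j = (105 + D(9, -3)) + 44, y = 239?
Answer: 86620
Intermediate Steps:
D(W, n) = 5 - n
j = 157 (j = (105 + (5 - 1*(-3))) + 44 = (105 + (5 + 3)) + 44 = (105 + 8) + 44 = 113 + 44 = 157)
(j + E)*(371 + y) = (157 - 15)*(371 + 239) = 142*610 = 86620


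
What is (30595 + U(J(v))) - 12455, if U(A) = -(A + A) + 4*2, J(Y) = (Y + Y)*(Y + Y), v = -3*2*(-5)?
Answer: 10948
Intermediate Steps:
v = 30 (v = -6*(-5) = 30)
J(Y) = 4*Y² (J(Y) = (2*Y)*(2*Y) = 4*Y²)
U(A) = 8 - 2*A (U(A) = -2*A + 8 = 8 - 2*A)
(30595 + U(J(v))) - 12455 = (30595 + (8 - 8*30²)) - 12455 = (30595 + (8 - 8*900)) - 12455 = (30595 + (8 - 2*3600)) - 12455 = (30595 + (8 - 7200)) - 12455 = (30595 - 7192) - 12455 = 23403 - 12455 = 10948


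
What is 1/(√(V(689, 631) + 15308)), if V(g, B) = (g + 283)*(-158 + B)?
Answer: √118766/237532 ≈ 0.0014509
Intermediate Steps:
V(g, B) = (-158 + B)*(283 + g) (V(g, B) = (283 + g)*(-158 + B) = (-158 + B)*(283 + g))
1/(√(V(689, 631) + 15308)) = 1/(√((-44714 - 158*689 + 283*631 + 631*689) + 15308)) = 1/(√((-44714 - 108862 + 178573 + 434759) + 15308)) = 1/(√(459756 + 15308)) = 1/(√475064) = 1/(2*√118766) = √118766/237532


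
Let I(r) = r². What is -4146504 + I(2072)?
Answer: 146680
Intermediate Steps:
-4146504 + I(2072) = -4146504 + 2072² = -4146504 + 4293184 = 146680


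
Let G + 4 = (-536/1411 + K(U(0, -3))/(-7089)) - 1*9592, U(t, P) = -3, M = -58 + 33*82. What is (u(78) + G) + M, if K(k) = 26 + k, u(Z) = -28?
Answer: -4104813133/588387 ≈ -6976.4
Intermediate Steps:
M = 2648 (M = -58 + 2706 = 2648)
G = -5646387073/588387 (G = -4 + ((-536/1411 + (26 - 3)/(-7089)) - 1*9592) = -4 + ((-536*1/1411 + 23*(-1/7089)) - 9592) = -4 + ((-536/1411 - 23/7089) - 9592) = -4 + (-225421/588387 - 9592) = -4 - 5644033525/588387 = -5646387073/588387 ≈ -9596.4)
(u(78) + G) + M = (-28 - 5646387073/588387) + 2648 = -5662861909/588387 + 2648 = -4104813133/588387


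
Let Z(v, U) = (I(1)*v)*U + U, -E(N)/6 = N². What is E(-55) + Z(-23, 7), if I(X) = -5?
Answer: -17338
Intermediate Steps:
E(N) = -6*N²
Z(v, U) = U - 5*U*v (Z(v, U) = (-5*v)*U + U = -5*U*v + U = U - 5*U*v)
E(-55) + Z(-23, 7) = -6*(-55)² + 7*(1 - 5*(-23)) = -6*3025 + 7*(1 + 115) = -18150 + 7*116 = -18150 + 812 = -17338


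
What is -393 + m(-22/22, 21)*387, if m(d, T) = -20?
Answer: -8133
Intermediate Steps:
-393 + m(-22/22, 21)*387 = -393 - 20*387 = -393 - 7740 = -8133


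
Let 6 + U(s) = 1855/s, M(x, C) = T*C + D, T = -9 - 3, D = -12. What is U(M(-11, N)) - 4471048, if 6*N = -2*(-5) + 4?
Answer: -35768803/8 ≈ -4.4711e+6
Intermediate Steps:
T = -12
N = 7/3 (N = (-2*(-5) + 4)/6 = (10 + 4)/6 = (1/6)*14 = 7/3 ≈ 2.3333)
M(x, C) = -12 - 12*C (M(x, C) = -12*C - 12 = -12 - 12*C)
U(s) = -6 + 1855/s
U(M(-11, N)) - 4471048 = (-6 + 1855/(-12 - 12*7/3)) - 4471048 = (-6 + 1855/(-12 - 28)) - 4471048 = (-6 + 1855/(-40)) - 4471048 = (-6 + 1855*(-1/40)) - 4471048 = (-6 - 371/8) - 4471048 = -419/8 - 4471048 = -35768803/8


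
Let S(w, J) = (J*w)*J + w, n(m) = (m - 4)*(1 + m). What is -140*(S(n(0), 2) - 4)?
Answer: 3360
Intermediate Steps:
n(m) = (1 + m)*(-4 + m) (n(m) = (-4 + m)*(1 + m) = (1 + m)*(-4 + m))
S(w, J) = w + w*J² (S(w, J) = w*J² + w = w + w*J²)
-140*(S(n(0), 2) - 4) = -140*((-4 + 0² - 3*0)*(1 + 2²) - 4) = -140*((-4 + 0 + 0)*(1 + 4) - 4) = -140*(-4*5 - 4) = -140*(-20 - 4) = -140*(-24) = 3360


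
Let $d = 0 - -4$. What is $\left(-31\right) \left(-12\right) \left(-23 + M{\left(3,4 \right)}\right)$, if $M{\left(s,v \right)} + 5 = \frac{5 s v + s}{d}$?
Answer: $-4557$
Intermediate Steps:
$d = 4$ ($d = 0 + 4 = 4$)
$M{\left(s,v \right)} = -5 + \frac{s}{4} + \frac{5 s v}{4}$ ($M{\left(s,v \right)} = -5 + \frac{5 s v + s}{4} = -5 + \left(5 s v + s\right) \frac{1}{4} = -5 + \left(s + 5 s v\right) \frac{1}{4} = -5 + \left(\frac{s}{4} + \frac{5 s v}{4}\right) = -5 + \frac{s}{4} + \frac{5 s v}{4}$)
$\left(-31\right) \left(-12\right) \left(-23 + M{\left(3,4 \right)}\right) = \left(-31\right) \left(-12\right) \left(-23 + \left(-5 + \frac{1}{4} \cdot 3 + \frac{5}{4} \cdot 3 \cdot 4\right)\right) = 372 \left(-23 + \left(-5 + \frac{3}{4} + 15\right)\right) = 372 \left(-23 + \frac{43}{4}\right) = 372 \left(- \frac{49}{4}\right) = -4557$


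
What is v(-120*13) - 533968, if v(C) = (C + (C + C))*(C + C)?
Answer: 14067632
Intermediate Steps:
v(C) = 6*C² (v(C) = (C + 2*C)*(2*C) = (3*C)*(2*C) = 6*C²)
v(-120*13) - 533968 = 6*(-120*13)² - 533968 = 6*(-1560)² - 533968 = 6*2433600 - 533968 = 14601600 - 533968 = 14067632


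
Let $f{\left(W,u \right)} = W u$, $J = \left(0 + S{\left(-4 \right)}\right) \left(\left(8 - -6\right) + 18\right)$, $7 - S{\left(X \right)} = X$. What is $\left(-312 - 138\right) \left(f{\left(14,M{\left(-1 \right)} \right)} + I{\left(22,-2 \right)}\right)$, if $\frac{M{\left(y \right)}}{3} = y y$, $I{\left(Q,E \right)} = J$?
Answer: $-177300$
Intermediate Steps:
$S{\left(X \right)} = 7 - X$
$J = 352$ ($J = \left(0 + \left(7 - -4\right)\right) \left(\left(8 - -6\right) + 18\right) = \left(0 + \left(7 + 4\right)\right) \left(\left(8 + 6\right) + 18\right) = \left(0 + 11\right) \left(14 + 18\right) = 11 \cdot 32 = 352$)
$I{\left(Q,E \right)} = 352$
$M{\left(y \right)} = 3 y^{2}$ ($M{\left(y \right)} = 3 y y = 3 y^{2}$)
$\left(-312 - 138\right) \left(f{\left(14,M{\left(-1 \right)} \right)} + I{\left(22,-2 \right)}\right) = \left(-312 - 138\right) \left(14 \cdot 3 \left(-1\right)^{2} + 352\right) = \left(-312 - 138\right) \left(14 \cdot 3 \cdot 1 + 352\right) = - 450 \left(14 \cdot 3 + 352\right) = - 450 \left(42 + 352\right) = \left(-450\right) 394 = -177300$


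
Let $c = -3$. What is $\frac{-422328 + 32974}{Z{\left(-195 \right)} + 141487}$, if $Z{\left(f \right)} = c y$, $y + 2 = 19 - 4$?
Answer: $- \frac{194677}{70724} \approx -2.7526$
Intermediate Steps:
$y = 13$ ($y = -2 + \left(19 - 4\right) = -2 + 15 = 13$)
$Z{\left(f \right)} = -39$ ($Z{\left(f \right)} = \left(-3\right) 13 = -39$)
$\frac{-422328 + 32974}{Z{\left(-195 \right)} + 141487} = \frac{-422328 + 32974}{-39 + 141487} = - \frac{389354}{141448} = \left(-389354\right) \frac{1}{141448} = - \frac{194677}{70724}$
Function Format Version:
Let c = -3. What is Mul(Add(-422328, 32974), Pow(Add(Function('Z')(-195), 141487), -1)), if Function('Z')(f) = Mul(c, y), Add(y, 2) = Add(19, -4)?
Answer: Rational(-194677, 70724) ≈ -2.7526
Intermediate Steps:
y = 13 (y = Add(-2, Add(19, -4)) = Add(-2, 15) = 13)
Function('Z')(f) = -39 (Function('Z')(f) = Mul(-3, 13) = -39)
Mul(Add(-422328, 32974), Pow(Add(Function('Z')(-195), 141487), -1)) = Mul(Add(-422328, 32974), Pow(Add(-39, 141487), -1)) = Mul(-389354, Pow(141448, -1)) = Mul(-389354, Rational(1, 141448)) = Rational(-194677, 70724)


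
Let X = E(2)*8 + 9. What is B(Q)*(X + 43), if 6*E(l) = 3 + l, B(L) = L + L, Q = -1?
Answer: -352/3 ≈ -117.33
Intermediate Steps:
B(L) = 2*L
E(l) = ½ + l/6 (E(l) = (3 + l)/6 = ½ + l/6)
X = 47/3 (X = (½ + (⅙)*2)*8 + 9 = (½ + ⅓)*8 + 9 = (⅚)*8 + 9 = 20/3 + 9 = 47/3 ≈ 15.667)
B(Q)*(X + 43) = (2*(-1))*(47/3 + 43) = -2*176/3 = -352/3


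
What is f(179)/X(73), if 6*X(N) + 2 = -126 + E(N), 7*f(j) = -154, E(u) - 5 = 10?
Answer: 132/113 ≈ 1.1681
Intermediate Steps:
E(u) = 15 (E(u) = 5 + 10 = 15)
f(j) = -22 (f(j) = (⅐)*(-154) = -22)
X(N) = -113/6 (X(N) = -⅓ + (-126 + 15)/6 = -⅓ + (⅙)*(-111) = -⅓ - 37/2 = -113/6)
f(179)/X(73) = -22/(-113/6) = -22*(-6/113) = 132/113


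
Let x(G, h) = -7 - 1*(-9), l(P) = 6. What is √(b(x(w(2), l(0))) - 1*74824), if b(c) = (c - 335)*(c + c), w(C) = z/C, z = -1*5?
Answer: 2*I*√19039 ≈ 275.96*I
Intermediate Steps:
z = -5
w(C) = -5/C
x(G, h) = 2 (x(G, h) = -7 + 9 = 2)
b(c) = 2*c*(-335 + c) (b(c) = (-335 + c)*(2*c) = 2*c*(-335 + c))
√(b(x(w(2), l(0))) - 1*74824) = √(2*2*(-335 + 2) - 1*74824) = √(2*2*(-333) - 74824) = √(-1332 - 74824) = √(-76156) = 2*I*√19039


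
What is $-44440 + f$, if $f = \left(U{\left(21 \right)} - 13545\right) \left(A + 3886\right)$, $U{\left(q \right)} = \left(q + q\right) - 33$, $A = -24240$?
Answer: $275467304$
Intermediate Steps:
$U{\left(q \right)} = -33 + 2 q$ ($U{\left(q \right)} = 2 q - 33 = -33 + 2 q$)
$f = 275511744$ ($f = \left(\left(-33 + 2 \cdot 21\right) - 13545\right) \left(-24240 + 3886\right) = \left(\left(-33 + 42\right) - 13545\right) \left(-20354\right) = \left(9 - 13545\right) \left(-20354\right) = \left(-13536\right) \left(-20354\right) = 275511744$)
$-44440 + f = -44440 + 275511744 = 275467304$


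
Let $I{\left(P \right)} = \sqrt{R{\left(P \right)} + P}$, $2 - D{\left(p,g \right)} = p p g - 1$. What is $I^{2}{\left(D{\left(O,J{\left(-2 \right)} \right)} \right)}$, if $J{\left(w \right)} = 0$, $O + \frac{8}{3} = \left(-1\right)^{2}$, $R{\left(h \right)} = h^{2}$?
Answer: $12$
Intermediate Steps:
$O = - \frac{5}{3}$ ($O = - \frac{8}{3} + \left(-1\right)^{2} = - \frac{8}{3} + 1 = - \frac{5}{3} \approx -1.6667$)
$D{\left(p,g \right)} = 3 - g p^{2}$ ($D{\left(p,g \right)} = 2 - \left(p p g - 1\right) = 2 - \left(p^{2} g - 1\right) = 2 - \left(g p^{2} - 1\right) = 2 - \left(-1 + g p^{2}\right) = 3 - g p^{2}$)
$I{\left(P \right)} = \sqrt{P + P^{2}}$ ($I{\left(P \right)} = \sqrt{P^{2} + P} = \sqrt{P + P^{2}}$)
$I^{2}{\left(D{\left(O,J{\left(-2 \right)} \right)} \right)} = \left(\sqrt{\left(3 - 0 \left(- \frac{5}{3}\right)^{2}\right) \left(1 + \left(3 - 0 \left(- \frac{5}{3}\right)^{2}\right)\right)}\right)^{2} = \left(\sqrt{\left(3 - 0 \cdot \frac{25}{9}\right) \left(1 + \left(3 - 0 \cdot \frac{25}{9}\right)\right)}\right)^{2} = \left(\sqrt{\left(3 + 0\right) \left(1 + \left(3 + 0\right)\right)}\right)^{2} = \left(\sqrt{3 \left(1 + 3\right)}\right)^{2} = \left(\sqrt{3 \cdot 4}\right)^{2} = \left(\sqrt{12}\right)^{2} = \left(2 \sqrt{3}\right)^{2} = 12$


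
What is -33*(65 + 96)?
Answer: -5313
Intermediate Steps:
-33*(65 + 96) = -33*161 = -5313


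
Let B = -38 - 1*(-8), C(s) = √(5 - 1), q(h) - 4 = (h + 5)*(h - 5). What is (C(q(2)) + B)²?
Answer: 784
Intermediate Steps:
q(h) = 4 + (-5 + h)*(5 + h) (q(h) = 4 + (h + 5)*(h - 5) = 4 + (5 + h)*(-5 + h) = 4 + (-5 + h)*(5 + h))
C(s) = 2 (C(s) = √4 = 2)
B = -30 (B = -38 + 8 = -30)
(C(q(2)) + B)² = (2 - 30)² = (-28)² = 784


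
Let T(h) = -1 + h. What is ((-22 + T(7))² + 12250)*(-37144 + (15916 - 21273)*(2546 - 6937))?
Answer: 293708950158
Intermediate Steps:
((-22 + T(7))² + 12250)*(-37144 + (15916 - 21273)*(2546 - 6937)) = ((-22 + (-1 + 7))² + 12250)*(-37144 + (15916 - 21273)*(2546 - 6937)) = ((-22 + 6)² + 12250)*(-37144 - 5357*(-4391)) = ((-16)² + 12250)*(-37144 + 23522587) = (256 + 12250)*23485443 = 12506*23485443 = 293708950158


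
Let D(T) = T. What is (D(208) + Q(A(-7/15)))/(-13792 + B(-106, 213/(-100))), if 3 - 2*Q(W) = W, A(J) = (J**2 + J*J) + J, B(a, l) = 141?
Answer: -2773/180675 ≈ -0.015348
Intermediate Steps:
A(J) = J + 2*J**2 (A(J) = (J**2 + J**2) + J = 2*J**2 + J = J + 2*J**2)
Q(W) = 3/2 - W/2
(D(208) + Q(A(-7/15)))/(-13792 + B(-106, 213/(-100))) = (208 + (3/2 - (-7/15)*(1 + 2*(-7/15))/2))/(-13792 + 141) = (208 + (3/2 - (-7*1/15)*(1 + 2*(-7*1/15))/2))/(-13651) = (208 + (3/2 - (-7)*(1 + 2*(-7/15))/30))*(-1/13651) = (208 + (3/2 - (-7)*(1 - 14/15)/30))*(-1/13651) = (208 + (3/2 - (-7)/(30*15)))*(-1/13651) = (208 + (3/2 - 1/2*(-7/225)))*(-1/13651) = (208 + (3/2 + 7/450))*(-1/13651) = (208 + 341/225)*(-1/13651) = (47141/225)*(-1/13651) = -2773/180675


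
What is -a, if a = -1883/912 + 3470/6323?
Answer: 8741569/5766576 ≈ 1.5159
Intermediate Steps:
a = -8741569/5766576 (a = -1883*1/912 + 3470*(1/6323) = -1883/912 + 3470/6323 = -8741569/5766576 ≈ -1.5159)
-a = -1*(-8741569/5766576) = 8741569/5766576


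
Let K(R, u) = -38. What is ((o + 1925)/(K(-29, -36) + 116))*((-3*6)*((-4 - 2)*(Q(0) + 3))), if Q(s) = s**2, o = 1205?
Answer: 169020/13 ≈ 13002.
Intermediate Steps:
((o + 1925)/(K(-29, -36) + 116))*((-3*6)*((-4 - 2)*(Q(0) + 3))) = ((1205 + 1925)/(-38 + 116))*((-3*6)*((-4 - 2)*(0**2 + 3))) = (3130/78)*(-(-108)*(0 + 3)) = (3130*(1/78))*(-(-108)*3) = 1565*(-18*(-18))/39 = (1565/39)*324 = 169020/13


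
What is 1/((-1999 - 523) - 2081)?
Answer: -1/4603 ≈ -0.00021725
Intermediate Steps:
1/((-1999 - 523) - 2081) = 1/(-2522 - 2081) = 1/(-4603) = -1/4603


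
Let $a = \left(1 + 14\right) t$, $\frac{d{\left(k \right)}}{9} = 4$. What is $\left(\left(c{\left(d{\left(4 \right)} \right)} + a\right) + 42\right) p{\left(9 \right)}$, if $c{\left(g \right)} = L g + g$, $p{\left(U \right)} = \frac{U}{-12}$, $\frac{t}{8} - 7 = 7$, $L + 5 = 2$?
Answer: $- \frac{2475}{2} \approx -1237.5$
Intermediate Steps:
$L = -3$ ($L = -5 + 2 = -3$)
$t = 112$ ($t = 56 + 8 \cdot 7 = 56 + 56 = 112$)
$p{\left(U \right)} = - \frac{U}{12}$ ($p{\left(U \right)} = U \left(- \frac{1}{12}\right) = - \frac{U}{12}$)
$d{\left(k \right)} = 36$ ($d{\left(k \right)} = 9 \cdot 4 = 36$)
$c{\left(g \right)} = - 2 g$ ($c{\left(g \right)} = - 3 g + g = - 2 g$)
$a = 1680$ ($a = \left(1 + 14\right) 112 = 15 \cdot 112 = 1680$)
$\left(\left(c{\left(d{\left(4 \right)} \right)} + a\right) + 42\right) p{\left(9 \right)} = \left(\left(\left(-2\right) 36 + 1680\right) + 42\right) \left(\left(- \frac{1}{12}\right) 9\right) = \left(\left(-72 + 1680\right) + 42\right) \left(- \frac{3}{4}\right) = \left(1608 + 42\right) \left(- \frac{3}{4}\right) = 1650 \left(- \frac{3}{4}\right) = - \frac{2475}{2}$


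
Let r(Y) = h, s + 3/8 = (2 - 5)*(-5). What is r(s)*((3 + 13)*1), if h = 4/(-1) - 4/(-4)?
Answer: -48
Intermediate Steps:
s = 117/8 (s = -3/8 + (2 - 5)*(-5) = -3/8 - 3*(-5) = -3/8 + 15 = 117/8 ≈ 14.625)
h = -3 (h = 4*(-1) - 4*(-¼) = -4 + 1 = -3)
r(Y) = -3
r(s)*((3 + 13)*1) = -3*(3 + 13) = -48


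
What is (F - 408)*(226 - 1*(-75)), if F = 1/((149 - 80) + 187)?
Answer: -31438547/256 ≈ -1.2281e+5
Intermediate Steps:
F = 1/256 (F = 1/(69 + 187) = 1/256 ≈ 0.0039063)
(F - 408)*(226 - 1*(-75)) = (1/256 - 408)*(226 - 1*(-75)) = -104447*(226 + 75)/256 = -104447/256*301 = -31438547/256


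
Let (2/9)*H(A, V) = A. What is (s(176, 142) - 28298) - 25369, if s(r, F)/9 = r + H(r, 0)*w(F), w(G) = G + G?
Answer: 1972269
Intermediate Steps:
H(A, V) = 9*A/2
w(G) = 2*G
s(r, F) = 9*r + 81*F*r (s(r, F) = 9*(r + (9*r/2)*(2*F)) = 9*(r + 9*F*r) = 9*r + 81*F*r)
(s(176, 142) - 28298) - 25369 = (9*176*(1 + 9*142) - 28298) - 25369 = (9*176*(1 + 1278) - 28298) - 25369 = (9*176*1279 - 28298) - 25369 = (2025936 - 28298) - 25369 = 1997638 - 25369 = 1972269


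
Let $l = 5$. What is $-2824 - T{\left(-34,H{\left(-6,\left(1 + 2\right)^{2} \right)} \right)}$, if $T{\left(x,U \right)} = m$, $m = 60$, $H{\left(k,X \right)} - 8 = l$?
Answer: $-2884$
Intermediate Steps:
$H{\left(k,X \right)} = 13$ ($H{\left(k,X \right)} = 8 + 5 = 13$)
$T{\left(x,U \right)} = 60$
$-2824 - T{\left(-34,H{\left(-6,\left(1 + 2\right)^{2} \right)} \right)} = -2824 - 60 = -2884$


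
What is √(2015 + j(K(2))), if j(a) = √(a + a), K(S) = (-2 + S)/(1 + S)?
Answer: √2015 ≈ 44.889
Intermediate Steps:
K(S) = (-2 + S)/(1 + S)
j(a) = √2*√a (j(a) = √(2*a) = √2*√a)
√(2015 + j(K(2))) = √(2015 + √2*√((-2 + 2)/(1 + 2))) = √(2015 + √2*√(0/3)) = √(2015 + √2*√((⅓)*0)) = √(2015 + √2*√0) = √(2015 + √2*0) = √(2015 + 0) = √2015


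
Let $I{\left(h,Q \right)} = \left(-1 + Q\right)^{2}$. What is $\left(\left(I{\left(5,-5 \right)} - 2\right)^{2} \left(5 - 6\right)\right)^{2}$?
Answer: $1336336$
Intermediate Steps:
$\left(\left(I{\left(5,-5 \right)} - 2\right)^{2} \left(5 - 6\right)\right)^{2} = \left(\left(\left(-1 - 5\right)^{2} - 2\right)^{2} \left(5 - 6\right)\right)^{2} = \left(\left(\left(-6\right)^{2} - 2\right)^{2} \left(-1\right)\right)^{2} = \left(\left(36 - 2\right)^{2} \left(-1\right)\right)^{2} = \left(34^{2} \left(-1\right)\right)^{2} = \left(1156 \left(-1\right)\right)^{2} = \left(-1156\right)^{2} = 1336336$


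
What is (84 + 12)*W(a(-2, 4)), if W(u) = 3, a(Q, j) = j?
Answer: 288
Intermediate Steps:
(84 + 12)*W(a(-2, 4)) = (84 + 12)*3 = 96*3 = 288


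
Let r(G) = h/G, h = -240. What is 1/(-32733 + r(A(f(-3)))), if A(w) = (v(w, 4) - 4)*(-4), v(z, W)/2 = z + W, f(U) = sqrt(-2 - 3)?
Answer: (-sqrt(5) + 2*I)/(3*(-21812*I + 10911*sqrt(5))) ≈ -3.0556e-5 + 6.9594e-9*I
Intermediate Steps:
f(U) = I*sqrt(5) (f(U) = sqrt(-5) = I*sqrt(5))
v(z, W) = 2*W + 2*z (v(z, W) = 2*(z + W) = 2*(W + z) = 2*W + 2*z)
A(w) = -16 - 8*w (A(w) = ((2*4 + 2*w) - 4)*(-4) = ((8 + 2*w) - 4)*(-4) = (4 + 2*w)*(-4) = -16 - 8*w)
r(G) = -240/G
1/(-32733 + r(A(f(-3)))) = 1/(-32733 - 240/(-16 - 8*I*sqrt(5)))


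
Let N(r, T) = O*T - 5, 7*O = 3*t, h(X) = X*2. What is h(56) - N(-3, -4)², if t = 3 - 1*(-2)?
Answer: -3537/49 ≈ -72.184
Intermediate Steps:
t = 5 (t = 3 + 2 = 5)
h(X) = 2*X
O = 15/7 (O = (3*5)/7 = (⅐)*15 = 15/7 ≈ 2.1429)
N(r, T) = -5 + 15*T/7 (N(r, T) = 15*T/7 - 5 = -5 + 15*T/7)
h(56) - N(-3, -4)² = 2*56 - (-5 + (15/7)*(-4))² = 112 - (-5 - 60/7)² = 112 - (-95/7)² = 112 - 1*9025/49 = 112 - 9025/49 = -3537/49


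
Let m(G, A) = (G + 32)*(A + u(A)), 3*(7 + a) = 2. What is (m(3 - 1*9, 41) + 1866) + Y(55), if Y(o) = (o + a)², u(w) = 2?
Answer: 48172/9 ≈ 5352.4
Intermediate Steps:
a = -19/3 (a = -7 + (⅓)*2 = -7 + ⅔ = -19/3 ≈ -6.3333)
Y(o) = (-19/3 + o)² (Y(o) = (o - 19/3)² = (-19/3 + o)²)
m(G, A) = (2 + A)*(32 + G) (m(G, A) = (G + 32)*(A + 2) = (32 + G)*(2 + A) = (2 + A)*(32 + G))
(m(3 - 1*9, 41) + 1866) + Y(55) = ((64 + 2*(3 - 1*9) + 32*41 + 41*(3 - 1*9)) + 1866) + (-19 + 3*55)²/9 = ((64 + 2*(3 - 9) + 1312 + 41*(3 - 9)) + 1866) + (-19 + 165)²/9 = ((64 + 2*(-6) + 1312 + 41*(-6)) + 1866) + (⅑)*146² = ((64 - 12 + 1312 - 246) + 1866) + (⅑)*21316 = (1118 + 1866) + 21316/9 = 2984 + 21316/9 = 48172/9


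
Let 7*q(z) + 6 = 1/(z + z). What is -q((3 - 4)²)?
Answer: 11/14 ≈ 0.78571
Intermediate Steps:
q(z) = -6/7 + 1/(14*z) (q(z) = -6/7 + 1/(7*(z + z)) = -6/7 + 1/(7*((2*z))) = -6/7 + (1/(2*z))/7 = -6/7 + 1/(14*z))
-q((3 - 4)²) = -(1 - 12*(3 - 4)²)/(14*((3 - 4)²)) = -(1 - 12*(-1)²)/(14*((-1)²)) = -(1 - 12*1)/(14*1) = -(1 - 12)/14 = -(-11)/14 = -1*(-11/14) = 11/14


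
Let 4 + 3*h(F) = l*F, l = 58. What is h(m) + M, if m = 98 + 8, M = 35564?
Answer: 37612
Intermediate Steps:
m = 106
h(F) = -4/3 + 58*F/3 (h(F) = -4/3 + (58*F)/3 = -4/3 + 58*F/3)
h(m) + M = (-4/3 + (58/3)*106) + 35564 = (-4/3 + 6148/3) + 35564 = 2048 + 35564 = 37612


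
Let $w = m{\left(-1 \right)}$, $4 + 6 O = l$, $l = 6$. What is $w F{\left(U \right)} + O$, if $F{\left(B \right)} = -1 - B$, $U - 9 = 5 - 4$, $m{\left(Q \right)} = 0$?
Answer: $\frac{1}{3} \approx 0.33333$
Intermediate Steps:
$O = \frac{1}{3}$ ($O = - \frac{2}{3} + \frac{1}{6} \cdot 6 = - \frac{2}{3} + 1 = \frac{1}{3} \approx 0.33333$)
$U = 10$ ($U = 9 + \left(5 - 4\right) = 9 + 1 = 10$)
$w = 0$
$w F{\left(U \right)} + O = 0 \left(-1 - 10\right) + \frac{1}{3} = 0 \left(-11\right) + \frac{1}{3} = 0 + \frac{1}{3} = \frac{1}{3}$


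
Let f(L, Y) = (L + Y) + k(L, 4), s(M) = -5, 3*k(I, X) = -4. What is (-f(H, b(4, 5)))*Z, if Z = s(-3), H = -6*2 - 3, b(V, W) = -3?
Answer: -290/3 ≈ -96.667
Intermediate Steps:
k(I, X) = -4/3 (k(I, X) = (1/3)*(-4) = -4/3)
H = -15 (H = -1*12 - 3 = -12 - 3 = -15)
f(L, Y) = -4/3 + L + Y (f(L, Y) = (L + Y) - 4/3 = -4/3 + L + Y)
Z = -5
(-f(H, b(4, 5)))*Z = -(-4/3 - 15 - 3)*(-5) = -1*(-58/3)*(-5) = (58/3)*(-5) = -290/3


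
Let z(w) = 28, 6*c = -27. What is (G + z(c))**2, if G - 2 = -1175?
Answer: 1311025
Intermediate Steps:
G = -1173 (G = 2 - 1175 = -1173)
c = -9/2 (c = (1/6)*(-27) = -9/2 ≈ -4.5000)
(G + z(c))**2 = (-1173 + 28)**2 = (-1145)**2 = 1311025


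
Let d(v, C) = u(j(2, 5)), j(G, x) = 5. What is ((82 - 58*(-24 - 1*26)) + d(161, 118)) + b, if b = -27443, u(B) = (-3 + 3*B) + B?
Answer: -24444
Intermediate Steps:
u(B) = -3 + 4*B
d(v, C) = 17 (d(v, C) = -3 + 4*5 = -3 + 20 = 17)
((82 - 58*(-24 - 1*26)) + d(161, 118)) + b = ((82 - 58*(-24 - 1*26)) + 17) - 27443 = ((82 - 58*(-24 - 26)) + 17) - 27443 = ((82 - 58*(-50)) + 17) - 27443 = ((82 + 2900) + 17) - 27443 = (2982 + 17) - 27443 = 2999 - 27443 = -24444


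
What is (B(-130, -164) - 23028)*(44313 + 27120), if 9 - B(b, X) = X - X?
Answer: -1644316227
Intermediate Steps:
B(b, X) = 9 (B(b, X) = 9 - (X - X) = 9 - 1*0 = 9 + 0 = 9)
(B(-130, -164) - 23028)*(44313 + 27120) = (9 - 23028)*(44313 + 27120) = -23019*71433 = -1644316227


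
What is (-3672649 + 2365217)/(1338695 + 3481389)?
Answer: -326858/1205021 ≈ -0.27125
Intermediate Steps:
(-3672649 + 2365217)/(1338695 + 3481389) = -1307432/4820084 = -1307432*1/4820084 = -326858/1205021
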